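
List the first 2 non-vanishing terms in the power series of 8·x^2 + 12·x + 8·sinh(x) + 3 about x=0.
20·x + 3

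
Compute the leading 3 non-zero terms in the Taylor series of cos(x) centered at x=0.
x^4/24 - x^2/2 + 1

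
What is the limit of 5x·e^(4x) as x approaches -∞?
This is a 0·∞ indeterminate form at x → -∞.
Rewrite the product as 5x / e^(-4x) (an ∞/∞ form) and apply L'Hôpital, or use the standard hierarchy e^(4|x|) ≫ |x| as x → -∞.
The indeterminate product → 0, so the limit = 0.

Final answer: 0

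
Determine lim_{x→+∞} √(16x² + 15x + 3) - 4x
As x → +∞: multiply by the conjugate to get (15x+3)/(√(16x²+15x+3)+4x); the denominator ~ 8x, so the limit is 15/8.
Limit = 15/8.

Final answer: 15/8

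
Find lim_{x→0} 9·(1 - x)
Direct substitution at x = 0 gives 9.

Final answer: 9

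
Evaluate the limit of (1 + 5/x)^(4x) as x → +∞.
As x → +∞: write (1 + 5/x)^(4x) = ((1 + 5/x)^x)^4 → (e^5)^4 = e^20.
Limit = e^(20).

Final answer: e^(20)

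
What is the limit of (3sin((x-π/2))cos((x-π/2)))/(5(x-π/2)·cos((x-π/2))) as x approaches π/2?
Both numerator and denominator → 0 as x → π/2; this is a 0/0 indeterminate form.
Expand each to leading order near x = π/2: numerator ~ 3·(x - π/2), denominator ~ 5·(x - π/2).
The limit of the ratio is 3/5.

Final answer: 3/5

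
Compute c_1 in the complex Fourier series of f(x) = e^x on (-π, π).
Compute the real Fourier coefficients first: a_1 = (1 - e^(2·π))·e^(-π)/(2·π), b_1 = (-1 + e^(2·π))·e^(-π)/(2·π).
Then c_1 = (a_1 − i·b_1)/2 = -e^(π)/(4·π) + e^(-π)/(4·π) - i·e^(π)/(4·π) + i·e^(-π)/(4·π).

Final answer: -e^(π)/(4·π) + e^(-π)/(4·π) - i·e^(π)/(4·π) + i·e^(-π)/(4·π)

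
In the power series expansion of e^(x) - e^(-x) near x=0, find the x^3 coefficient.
Expand to order 3: e^(x) - e^(-x) = x^3/3 + 2·x + O(x^4).
The coefficient of x^3 is 1/3.

Final answer: 1/3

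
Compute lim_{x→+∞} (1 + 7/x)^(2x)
As x → +∞: write (1 + 7/x)^(2x) = ((1 + 7/x)^x)^2 → (e^7)^2 = e^14.
Limit = e^(14).

Final answer: e^(14)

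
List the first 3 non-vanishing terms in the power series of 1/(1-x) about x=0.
x^2 + x + 1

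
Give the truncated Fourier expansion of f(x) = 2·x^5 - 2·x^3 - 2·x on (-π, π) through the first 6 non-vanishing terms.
(-84·π^2 + 4·π^4 + 500)·sin(x) + (-2·π^4 - 16 + 12·π^2)·sin(2·x) + (-116·π^2/27 + 124/81 + 4·π^4/3)·sin(3·x) + (-π^4 + 5/32 + 9·π^2/4)·sin(4·x) + (-36·π^2/25 - 284/625 + 4·π^4/5)·sin(5·x) + (-2·π^4/3 + 40/81 + 28·π^2/27)·sin(6·x)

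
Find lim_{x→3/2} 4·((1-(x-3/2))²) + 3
Direct substitution at x = 3/2 gives 7.

Final answer: 7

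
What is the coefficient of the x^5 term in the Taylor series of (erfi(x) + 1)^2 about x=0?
Expand to order 5: (erfi(x) + 1)^2 = 2·x^5/(5·√(π)) + 8·x^4/(3·π) + 4·x^3/(3·√(π)) + 4·x^2/π + 4·x/√(π) + 1 + O(x^6).
The coefficient of x^5 is 2/(5·√(π)).

Final answer: 2/(5·√(π))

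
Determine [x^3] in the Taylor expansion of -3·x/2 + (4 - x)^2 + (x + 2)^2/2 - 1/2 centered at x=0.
Expand to order 3: -3·x/2 + (4 - x)^2 + (x + 2)^2/2 - 1/2 = 3·x^2/2 - 15·x/2 + 35/2 + O(x^4).
The coefficient of x^3 is 0.

Final answer: 0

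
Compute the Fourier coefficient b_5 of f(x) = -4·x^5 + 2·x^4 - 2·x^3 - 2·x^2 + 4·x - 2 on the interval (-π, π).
b_5 = (1/π) ∫_{-π}^{π} f(x)·sin(5x) dx.
Evaluate the integral (use parity and integration by parts as needed): b_5 = -8·π^4/5 + 928/625 + 12·π^2/25.

Final answer: -8·π^4/5 + 928/625 + 12·π^2/25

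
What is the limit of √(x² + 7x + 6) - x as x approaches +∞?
This is an ∞ − ∞ indeterminate form.
Multiply and divide by the conjugate √(x²+7x + 6) + x; the x² terms cancel, leaving (7x + 6)/(√(x²+7x + 6)+x) → 7/2.
Limit = 7/2.

Final answer: 7/2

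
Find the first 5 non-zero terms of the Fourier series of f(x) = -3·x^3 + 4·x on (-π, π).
(44 - 6·π^2)·sin(x) + (-17/2 + 3·π^2)·sin(2·x) + (4 - 2·π^2)·sin(3·x) + (-41/16 + 3·π^2/2)·sin(4·x) + (236/125 - 6·π^2/5)·sin(5·x)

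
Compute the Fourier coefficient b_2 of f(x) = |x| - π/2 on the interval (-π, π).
b_2 = (1/π) ∫_{-π}^{π} f(x)·sin(2x) dx.
Evaluate the integral (use parity and integration by parts as needed): b_2 = 0.

Final answer: 0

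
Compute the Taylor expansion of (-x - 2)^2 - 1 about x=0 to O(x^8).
x^2 + 4·x + 3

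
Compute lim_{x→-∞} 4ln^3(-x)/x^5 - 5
The quotient is an ∞/∞ indeterminate form as x → -∞.
Compare growth rates of the dominant terms (exponentials ≫ polynomials ≫ logarithms), or apply L'Hôpital's rule; the quotient → 0.
Adding the constant: 0 - 5 = -5. Limit = -5.

Final answer: -5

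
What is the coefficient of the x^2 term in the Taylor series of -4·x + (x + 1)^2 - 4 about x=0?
Expand to order 2: -4·x + (x + 1)^2 - 4 = x^2 - 2·x - 3 + O(x^3).
The coefficient of x^2 is 1.

Final answer: 1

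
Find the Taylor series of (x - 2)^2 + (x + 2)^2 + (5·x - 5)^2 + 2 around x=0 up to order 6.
27·x^2 - 50·x + 35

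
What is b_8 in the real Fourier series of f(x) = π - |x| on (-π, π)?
b_8 = (1/π) ∫_{-π}^{π} f(x)·sin(8x) dx.
Evaluate the integral (use parity and integration by parts as needed): b_8 = 0.

Final answer: 0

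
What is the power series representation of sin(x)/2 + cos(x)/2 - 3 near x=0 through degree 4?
x^4/48 - x^3/12 - x^2/4 + x/2 - 5/2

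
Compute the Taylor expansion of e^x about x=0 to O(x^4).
x^3/6 + x^2/2 + x + 1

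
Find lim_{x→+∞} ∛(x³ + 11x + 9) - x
This is an ∞ − ∞ indeterminate form.
Multiply by (A² + AB + B²)/(A² + AB + B²) where A = ∛(x³+11x + 9), B = x to use A³ − B³ = (A−B)(A²+AB+B²); the x³ terms cancel, leaving (11x + 9)/(A²+AB+B²) with denominator ~ 3x², so the limit is 0.
Limit = 0.

Final answer: 0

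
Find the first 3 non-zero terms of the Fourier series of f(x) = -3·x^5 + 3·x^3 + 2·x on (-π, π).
(-752 - 6·π^4 + 126·π^2)·sin(x) + (-18·π^2 + 25 + 3·π^4)·sin(2·x) + (-2·π^4 - 80/27 + 58·π^2/9)·sin(3·x)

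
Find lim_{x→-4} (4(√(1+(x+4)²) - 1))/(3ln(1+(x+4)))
Both numerator and denominator → 0 as x → -4; this is a 0/0 indeterminate form.
Expand each to leading order near x = -4: numerator ~ 2·(x + 4)^2, denominator ~ 3·(x + 4).
The limit of the ratio is 0.

Final answer: 0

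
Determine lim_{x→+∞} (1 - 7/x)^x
As x → +∞: this is the defining limit (1 - 7/x)^x → e^(-7).
Limit = e^(-7).

Final answer: e^(-7)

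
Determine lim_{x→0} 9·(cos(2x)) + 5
Direct substitution at x = 0 gives 14.

Final answer: 14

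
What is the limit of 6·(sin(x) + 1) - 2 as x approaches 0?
Direct substitution at x = 0 gives 4.

Final answer: 4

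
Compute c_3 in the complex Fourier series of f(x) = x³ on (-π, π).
Compute the real Fourier coefficients first: a_3 = 0, b_3 = -4/9 + 2·π^2/3.
Then c_3 = (a_3 − i·b_3)/2 = -i·π^2/3 + 2·i/9.

Final answer: -i·π^2/3 + 2·i/9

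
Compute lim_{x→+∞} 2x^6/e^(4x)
This is an ∞/∞ indeterminate form as x → +∞.
The exponential denominator e^(4x) dominates the polynomial numerator (e^x ≫ x^6 as x → ∞), so the quotient → 0.
Limit = 0.

Final answer: 0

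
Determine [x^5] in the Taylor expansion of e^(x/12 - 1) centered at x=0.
Expand to order 5: e^(x/12 - 1) = x^5·e^(-1)/29859840 + x^4·e^(-1)/497664 + x^3·e^(-1)/10368 + x^2·e^(-1)/288 + x·e^(-1)/12 + e^(-1) + O(x^6).
The coefficient of x^5 is e^(-1)/29859840.

Final answer: e^(-1)/29859840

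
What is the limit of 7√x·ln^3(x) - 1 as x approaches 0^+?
The product is a 0·∞ indeterminate form at x → 0⁺.
Rewrite the product as 7·ln^3(x) / x^(-1/2) and apply L'Hôpital, or use the standard hierarchy x^(-1/2) ≫ |ln x|^3 as x → 0⁺.
The indeterminate product → 0, so the limit = -1.

Final answer: -1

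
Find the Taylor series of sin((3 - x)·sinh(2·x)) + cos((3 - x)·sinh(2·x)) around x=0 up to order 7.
1264·x^7/15 + 324·x^6/5 - 372·x^5/5 + 188·x^4/3 - 20·x^3 - 20·x^2 + 6·x + 1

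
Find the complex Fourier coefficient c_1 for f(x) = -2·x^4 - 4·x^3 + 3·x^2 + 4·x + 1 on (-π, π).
Compute the real Fourier coefficients first: a_1 = -108 + 16·π^2, b_1 = 56 - 8·π^2.
Then c_1 = (a_1 − i·b_1)/2 = -54 + 8·π^2 - 28·i + 4·i·π^2.

Final answer: -54 + 8·π^2 - 28·i + 4·i·π^2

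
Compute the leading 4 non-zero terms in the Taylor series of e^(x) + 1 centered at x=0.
x^3/6 + x^2/2 + x + 2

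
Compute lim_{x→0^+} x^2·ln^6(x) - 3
The product is a 0·∞ indeterminate form at x → 0⁺.
Rewrite the product as ln^6(x) / x^(-2) and apply L'Hôpital, or use the standard hierarchy x^(-2) ≫ |ln x|^6 as x → 0⁺.
The indeterminate product → 0, so the limit = -3.

Final answer: -3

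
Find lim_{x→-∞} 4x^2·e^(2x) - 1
The product is a 0·∞ indeterminate form at x → -∞.
Rewrite the product as 4x^2 / e^(-2x) (an ∞/∞ form) and apply L'Hôpital, or use the standard hierarchy e^(2|x|) ≫ |x^2| as x → -∞.
The indeterminate product → 0, so the limit = -1.

Final answer: -1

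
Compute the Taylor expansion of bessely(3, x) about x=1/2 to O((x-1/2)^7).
bessely(3, 1/2) + (bessely(2, 1/2)/2 - bessely(4, 1/2)/2)·(x - 1/2) + (bessely(5, 1/2)/8 + bessely(1, 1/2)/8 - bessely(3, 1/2)/4)·(x - 1/2)^2 + (bessely(4, 1/2)/16 + bessely(0, 1/2)/48 - bessely(2, 1/2)/16 - bessely(6, 1/2)/48)·(x - 1/2)^3 + (bessely(7, 1/2)/384 + bessely(3, 1/2)/64 - 5·bessely(1, 1/2)/384 - bessely(5, 1/2)/96)·(x - 1/2)^4 + (bessely(6, 1/2)/768 + 11·bessely(2, 1/2)/3840 - bessely(0, 1/2)/768 - bessely(4, 1/2)/384 - bessely(8, 1/2)/3840)·(x - 1/2)^5 + (bessely(9, 1/2)/46080 + bessely(5, 1/2)/3072 + 7·bessely(1, 1/2)/15360 - 7·bessely(3, 1/2)/15360 - bessely(7, 1/2)/7680)·(x - 1/2)^6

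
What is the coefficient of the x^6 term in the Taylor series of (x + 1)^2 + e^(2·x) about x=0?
Expand to order 6: (x + 1)^2 + e^(2·x) = 4·x^6/45 + 4·x^5/15 + 2·x^4/3 + 4·x^3/3 + 3·x^2 + 4·x + 2 + O(x^7).
The coefficient of x^6 is 4/45.

Final answer: 4/45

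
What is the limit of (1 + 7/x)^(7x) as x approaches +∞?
As x → +∞: write (1 + 7/x)^(7x) = ((1 + 7/x)^x)^7 → (e^7)^7 = e^49.
Limit = e^(49).

Final answer: e^(49)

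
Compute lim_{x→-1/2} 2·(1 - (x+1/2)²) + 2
Direct substitution at x = -1/2 gives 4.

Final answer: 4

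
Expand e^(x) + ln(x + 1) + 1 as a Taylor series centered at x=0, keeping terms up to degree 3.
x^3/2 + 2·x + 2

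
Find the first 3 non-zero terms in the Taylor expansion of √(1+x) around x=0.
-x^2/8 + x/2 + 1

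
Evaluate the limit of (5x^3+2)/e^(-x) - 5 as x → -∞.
The quotient is an ∞/∞ indeterminate form as x → -∞.
Compare growth rates of the dominant terms (exponentials ≫ polynomials ≫ logarithms), or apply L'Hôpital's rule; the quotient → 0.
Adding the constant: 0 - 5 = -5. Limit = -5.

Final answer: -5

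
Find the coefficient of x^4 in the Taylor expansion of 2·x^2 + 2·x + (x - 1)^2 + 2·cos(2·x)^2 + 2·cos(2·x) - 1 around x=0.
Expand to order 4: 2·x^2 + 2·x + (x - 1)^2 + 2·cos(2·x)^2 + 2·cos(2·x) - 1 = 12·x^4 - 9·x^2 + 4 + O(x^5).
The coefficient of x^4 is 12.

Final answer: 12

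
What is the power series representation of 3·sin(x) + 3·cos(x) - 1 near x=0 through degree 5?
x^5/40 + x^4/8 - x^3/2 - 3·x^2/2 + 3·x + 2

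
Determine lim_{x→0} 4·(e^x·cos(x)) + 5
Direct substitution at x = 0 gives 9.

Final answer: 9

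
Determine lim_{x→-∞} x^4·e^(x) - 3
The product is a 0·∞ indeterminate form at x → -∞.
Rewrite the product as x^4 / e^(-x) (an ∞/∞ form) and apply L'Hôpital, or use the standard hierarchy e^(|x|) ≫ |x^4| as x → -∞.
The indeterminate product → 0, so the limit = -3.

Final answer: -3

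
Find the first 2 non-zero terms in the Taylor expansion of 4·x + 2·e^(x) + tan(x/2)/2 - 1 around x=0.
25·x/4 + 1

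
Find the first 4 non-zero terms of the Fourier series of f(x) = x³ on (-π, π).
(-12 + 2·π^2)·sin(x) + (3/2 - π^2)·sin(2·x) + (-4/9 + 2·π^2/3)·sin(3·x) + (3/16 - π^2/2)·sin(4·x)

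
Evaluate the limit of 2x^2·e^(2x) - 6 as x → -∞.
The product is a 0·∞ indeterminate form at x → -∞.
Rewrite the product as 2x^2 / e^(-2x) (an ∞/∞ form) and apply L'Hôpital, or use the standard hierarchy e^(2|x|) ≫ |x^2| as x → -∞.
The indeterminate product → 0, so the limit = -6.

Final answer: -6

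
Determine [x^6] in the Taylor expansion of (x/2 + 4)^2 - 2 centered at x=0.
Expand to order 6: (x/2 + 4)^2 - 2 = x^2/4 + 4·x + 14 + O(x^7).
The coefficient of x^6 is 0.

Final answer: 0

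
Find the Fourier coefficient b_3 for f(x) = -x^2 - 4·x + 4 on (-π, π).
b_3 = (1/π) ∫_{-π}^{π} f(x)·sin(3x) dx.
Evaluate the integral (use parity and integration by parts as needed): b_3 = -8/3.

Final answer: -8/3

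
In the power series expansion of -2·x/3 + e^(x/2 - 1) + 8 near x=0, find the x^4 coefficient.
Expand to order 4: -2·x/3 + e^(x/2 - 1) + 8 = x^4·e^(-1)/384 + x^3·e^(-1)/48 + x^2·e^(-1)/8 + x·(-2/3 + e^(-1)/2) + e^(-1) + 8 + O(x^5).
The coefficient of x^4 is e^(-1)/384.

Final answer: e^(-1)/384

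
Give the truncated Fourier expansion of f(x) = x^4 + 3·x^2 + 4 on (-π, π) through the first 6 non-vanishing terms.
(36 - 8·π^2)·cos(x) + 2·π^2·cos(2·x) + (-8·π^2/9 - 20/27)·cos(3·x) + (9/16 + π^2/2)·cos(4·x) + (-8·π^2/25 - 252/625)·cos(5·x) + 4 + π^2 + π^4/5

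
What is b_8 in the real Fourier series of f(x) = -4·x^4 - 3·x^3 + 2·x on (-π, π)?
b_8 = (1/π) ∫_{-π}^{π} f(x)·sin(8x) dx.
Evaluate the integral (use parity and integration by parts as needed): b_8 = -73/128 + 3·π^2/4.

Final answer: -73/128 + 3·π^2/4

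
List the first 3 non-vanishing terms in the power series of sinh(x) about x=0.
x^5/120 + x^3/6 + x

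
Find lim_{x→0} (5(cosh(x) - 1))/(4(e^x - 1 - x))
Both numerator and denominator → 0 as x → 0; this is a 0/0 indeterminate form.
Expand each to leading order near x = 0: numerator ~ 5·x^2/2, denominator ~ 2·x^2.
The limit of the ratio is 5/4.

Final answer: 5/4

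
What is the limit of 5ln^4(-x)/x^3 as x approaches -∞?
This is an ∞/∞ indeterminate form as x → -∞.
Compare growth rates of the dominant terms (exponentials ≫ polynomials ≫ logarithms), or apply L'Hôpital's rule; the quotient → 0.
Limit = 0.

Final answer: 0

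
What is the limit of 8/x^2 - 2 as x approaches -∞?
Evaluate the dominant behaviour as x → -∞; each term tends to a finite value or vanishes.
Limit = -2.

Final answer: -2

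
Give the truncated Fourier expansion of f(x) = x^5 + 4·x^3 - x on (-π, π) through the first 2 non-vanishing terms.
(-32·π^2 + 190 + 2·π^4)·sin(x) + (-π^4 - 1/2 + π^2)·sin(2·x)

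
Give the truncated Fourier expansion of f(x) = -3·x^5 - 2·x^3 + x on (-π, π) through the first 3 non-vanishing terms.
(-694 - 6·π^4 + 116·π^2)·sin(x) + (-13·π^2 + 37/2 + 3·π^4)·sin(2·x) + (-2·π^4 - 38/27 + 28·π^2/9)·sin(3·x)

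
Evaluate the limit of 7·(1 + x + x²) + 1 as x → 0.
Direct substitution at x = 0 gives 8.

Final answer: 8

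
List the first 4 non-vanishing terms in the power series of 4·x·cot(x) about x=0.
-8·x^6/945 - 4·x^4/45 - 4·x^2/3 + 4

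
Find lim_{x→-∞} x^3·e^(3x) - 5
The product is a 0·∞ indeterminate form at x → -∞.
Rewrite the product as x^3 / e^(-3x) (an ∞/∞ form) and apply L'Hôpital, or use the standard hierarchy e^(3|x|) ≫ |x^3| as x → -∞.
The indeterminate product → 0, so the limit = -5.

Final answer: -5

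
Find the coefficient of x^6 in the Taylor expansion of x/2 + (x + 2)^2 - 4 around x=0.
Expand to order 6: x/2 + (x + 2)^2 - 4 = x^2 + 9·x/2 + O(x^7).
The coefficient of x^6 is 0.

Final answer: 0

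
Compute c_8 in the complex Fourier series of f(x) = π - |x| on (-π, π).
Compute the real Fourier coefficients first: a_8 = 0, b_8 = 0.
Then c_8 = (a_8 − i·b_8)/2 = 0.

Final answer: 0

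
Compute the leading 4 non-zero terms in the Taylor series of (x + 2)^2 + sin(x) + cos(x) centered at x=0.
-x^3/6 + x^2/2 + 5·x + 5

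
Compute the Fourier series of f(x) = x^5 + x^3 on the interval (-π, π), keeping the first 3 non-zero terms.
(-38·π^2 + 2·π^4 + 228)·sin(x) + (-π^4 - 6 + 4·π^2)·sin(2·x) + (-22·π^2/27 + 44/81 + 2·π^4/3)·sin(3·x)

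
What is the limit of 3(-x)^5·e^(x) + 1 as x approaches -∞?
The product is a 0·∞ indeterminate form at x → -∞.
Rewrite the product as 3(-x)^5 / e^(-x) (an ∞/∞ form) and apply L'Hôpital, or use the standard hierarchy e^(|x|) ≫ |(-x)^5| as x → -∞.
The indeterminate product → 0, so the limit = 1.

Final answer: 1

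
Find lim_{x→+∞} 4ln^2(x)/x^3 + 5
The quotient is an ∞/∞ indeterminate form as x → +∞.
The polynomial denominator x^3 dominates the logarithmic numerator (any positive power of x ≫ ln^2(x) as x → ∞), so the quotient → 0.
Adding the constant: 0 + 5 = 5. Limit = 5.

Final answer: 5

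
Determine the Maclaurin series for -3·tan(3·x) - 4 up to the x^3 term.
-27·x^3 - 9·x - 4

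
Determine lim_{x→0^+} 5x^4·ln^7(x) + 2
The product is a 0·∞ indeterminate form at x → 0⁺.
Rewrite the product as 5·ln^7(x) / x^(-4) and apply L'Hôpital, or use the standard hierarchy x^(-4) ≫ |ln x|^7 as x → 0⁺.
The indeterminate product → 0, so the limit = 2.

Final answer: 2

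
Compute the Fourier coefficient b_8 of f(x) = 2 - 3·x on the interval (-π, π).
b_8 = (1/π) ∫_{-π}^{π} f(x)·sin(8x) dx.
Evaluate the integral (use parity and integration by parts as needed): b_8 = 3/4.

Final answer: 3/4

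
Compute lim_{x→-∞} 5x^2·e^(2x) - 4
The product is a 0·∞ indeterminate form at x → -∞.
Rewrite the product as 5x^2 / e^(-2x) (an ∞/∞ form) and apply L'Hôpital, or use the standard hierarchy e^(2|x|) ≫ |x^2| as x → -∞.
The indeterminate product → 0, so the limit = -4.

Final answer: -4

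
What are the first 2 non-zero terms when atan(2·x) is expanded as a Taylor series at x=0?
-8·x^3/3 + 2·x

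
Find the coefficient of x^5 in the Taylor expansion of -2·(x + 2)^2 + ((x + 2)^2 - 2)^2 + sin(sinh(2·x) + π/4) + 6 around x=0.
Expand to order 5: -2·(x + 2)^2 + ((x + 2)^2 - 2)^2 + sin(sinh(2·x) + π/4) + 6 = -16·√(2)·x^5/15 + x^4·(1 - √(2)) + 8·x^3 + x^2·(18 - √(2)) + x·(√(2) + 8) + √(2)/2 + 2 + O(x^6).
The coefficient of x^5 is -16·√(2)/15.

Final answer: -16·√(2)/15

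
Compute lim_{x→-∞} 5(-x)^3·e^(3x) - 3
The product is a 0·∞ indeterminate form at x → -∞.
Rewrite the product as 5(-x)^3 / e^(-3x) (an ∞/∞ form) and apply L'Hôpital, or use the standard hierarchy e^(3|x|) ≫ |(-x)^3| as x → -∞.
The indeterminate product → 0, so the limit = -3.

Final answer: -3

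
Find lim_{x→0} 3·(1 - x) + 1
Direct substitution at x = 0 gives 4.

Final answer: 4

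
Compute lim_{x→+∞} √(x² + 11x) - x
This is an ∞ − ∞ indeterminate form.
Multiply and divide by the conjugate √(x²+11x) + x; the x² terms cancel, leaving (11x)/(√(x²+11x)+x) → 11/2.
Limit = 11/2.

Final answer: 11/2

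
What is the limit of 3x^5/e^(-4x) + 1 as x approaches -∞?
The quotient is an ∞/∞ indeterminate form as x → -∞.
Compare growth rates of the dominant terms (exponentials ≫ polynomials ≫ logarithms), or apply L'Hôpital's rule; the quotient → 0.
Adding the constant: 0 + 1 = 1. Limit = 1.

Final answer: 1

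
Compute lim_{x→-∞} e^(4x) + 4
Evaluate the dominant behaviour as x → -∞; each term tends to a finite value or vanishes.
Limit = 4.

Final answer: 4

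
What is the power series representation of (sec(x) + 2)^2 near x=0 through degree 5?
3·x^4/2 + 3·x^2 + 9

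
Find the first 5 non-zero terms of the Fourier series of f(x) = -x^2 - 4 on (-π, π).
4·cos(x) - cos(2·x) + 4·cos(3·x)/9 - cos(4·x)/4 - 4 - π^2/3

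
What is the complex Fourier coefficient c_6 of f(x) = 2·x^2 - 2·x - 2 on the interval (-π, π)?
Compute the real Fourier coefficients first: a_6 = 2/9, b_6 = 2/3.
Then c_6 = (a_6 − i·b_6)/2 = 1/9 - i/3.

Final answer: 1/9 - i/3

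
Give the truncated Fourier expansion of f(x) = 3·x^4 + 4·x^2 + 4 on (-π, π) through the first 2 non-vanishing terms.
(128 - 24·π^2)·cos(x) + 4 + 4·π^2/3 + 3·π^4/5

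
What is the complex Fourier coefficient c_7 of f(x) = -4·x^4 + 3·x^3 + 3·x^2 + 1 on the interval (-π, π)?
Compute the real Fourier coefficients first: a_7 = -780/2401 + 32·π^2/49, b_7 = -36/343 + 6·π^2/7.
Then c_7 = (a_7 − i·b_7)/2 = -390/2401 + 16·π^2/49 - 3·i·π^2/7 + 18·i/343.

Final answer: -390/2401 + 16·π^2/49 - 3·i·π^2/7 + 18·i/343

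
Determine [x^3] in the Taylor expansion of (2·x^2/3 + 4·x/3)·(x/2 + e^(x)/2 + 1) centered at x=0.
Expand to order 3: (2·x^2/3 + 4·x/3)·(x/2 + e^(x)/2 + 1) = x^3 + 7·x^2/3 + 2·x + O(x^4).
The coefficient of x^3 is 1.

Final answer: 1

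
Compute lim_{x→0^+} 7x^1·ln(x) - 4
The product is a 0·∞ indeterminate form at x → 0⁺.
Rewrite the product as 7·ln(x) / x^(-1) and apply L'Hôpital, or use the standard hierarchy x^(-1) ≫ |ln x| as x → 0⁺.
The indeterminate product → 0, so the limit = -4.

Final answer: -4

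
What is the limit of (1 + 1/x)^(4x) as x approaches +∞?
As x → +∞: write (1 + 1/x)^(4x) = ((1 + 1/x)^x)^4 → (e^1)^4 = e^4.
Limit = e^(4).

Final answer: e^(4)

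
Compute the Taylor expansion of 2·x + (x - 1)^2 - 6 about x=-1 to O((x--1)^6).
-4 - 2·(x + 1) + (x + 1)^2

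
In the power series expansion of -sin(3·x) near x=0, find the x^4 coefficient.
Expand to order 4: -sin(3·x) = 9·x^3/2 - 3·x + O(x^5).
The coefficient of x^4 is 0.

Final answer: 0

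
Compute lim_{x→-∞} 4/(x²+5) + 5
Evaluate the dominant behaviour as x → -∞; each term tends to a finite value or vanishes.
Limit = 5.

Final answer: 5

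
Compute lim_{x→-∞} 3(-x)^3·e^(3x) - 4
The product is a 0·∞ indeterminate form at x → -∞.
Rewrite the product as 3(-x)^3 / e^(-3x) (an ∞/∞ form) and apply L'Hôpital, or use the standard hierarchy e^(3|x|) ≫ |(-x)^3| as x → -∞.
The indeterminate product → 0, so the limit = -4.

Final answer: -4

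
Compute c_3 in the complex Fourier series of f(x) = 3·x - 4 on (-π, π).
Compute the real Fourier coefficients first: a_3 = 0, b_3 = 2.
Then c_3 = (a_3 − i·b_3)/2 = -i.

Final answer: -i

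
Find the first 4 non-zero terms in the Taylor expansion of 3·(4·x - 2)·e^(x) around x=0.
5·x^3 + 9·x^2 + 6·x - 6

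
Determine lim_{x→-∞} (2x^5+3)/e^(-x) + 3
The quotient is an ∞/∞ indeterminate form as x → -∞.
Compare growth rates of the dominant terms (exponentials ≫ polynomials ≫ logarithms), or apply L'Hôpital's rule; the quotient → 0.
Adding the constant: 0 + 3 = 3. Limit = 3.

Final answer: 3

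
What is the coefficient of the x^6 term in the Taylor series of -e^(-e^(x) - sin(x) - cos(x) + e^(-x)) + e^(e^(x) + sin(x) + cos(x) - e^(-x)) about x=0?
-2999·e^(-1)/720 + 149·e/240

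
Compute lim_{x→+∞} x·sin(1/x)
As x → +∞: let u = 1/x → 0⁺; then x·sin(1/x) = 1·sin(u)/u → 1·1 = 1.
Limit = 1.

Final answer: 1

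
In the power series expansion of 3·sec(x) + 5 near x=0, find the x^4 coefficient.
Expand to order 4: 3·sec(x) + 5 = 5·x^4/8 + 3·x^2/2 + 8 + O(x^5).
The coefficient of x^4 is 5/8.

Final answer: 5/8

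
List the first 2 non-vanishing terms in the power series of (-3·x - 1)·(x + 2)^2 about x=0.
-16·x - 4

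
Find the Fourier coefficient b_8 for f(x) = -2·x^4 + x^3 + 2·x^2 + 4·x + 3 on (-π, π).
b_8 = (1/π) ∫_{-π}^{π} f(x)·sin(8x) dx.
Evaluate the integral (use parity and integration by parts as needed): b_8 = -π^2/4 - 125/128.

Final answer: -π^2/4 - 125/128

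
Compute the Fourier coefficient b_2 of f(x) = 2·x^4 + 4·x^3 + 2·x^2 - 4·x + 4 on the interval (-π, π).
b_2 = (1/π) ∫_{-π}^{π} f(x)·sin(2x) dx.
Evaluate the integral (use parity and integration by parts as needed): b_2 = 10 - 4·π^2.

Final answer: 10 - 4·π^2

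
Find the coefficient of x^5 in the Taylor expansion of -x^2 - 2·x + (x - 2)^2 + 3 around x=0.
Expand to order 5: -x^2 - 2·x + (x - 2)^2 + 3 = 7 - 6·x + O(x^6).
The coefficient of x^5 is 0.

Final answer: 0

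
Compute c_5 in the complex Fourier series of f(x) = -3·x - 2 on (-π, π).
Compute the real Fourier coefficients first: a_5 = 0, b_5 = -6/5.
Then c_5 = (a_5 − i·b_5)/2 = 3·i/5.

Final answer: 3·i/5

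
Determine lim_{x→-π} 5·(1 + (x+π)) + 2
Direct substitution at x = -π gives 7.

Final answer: 7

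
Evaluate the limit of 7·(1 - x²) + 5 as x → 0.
Direct substitution at x = 0 gives 12.

Final answer: 12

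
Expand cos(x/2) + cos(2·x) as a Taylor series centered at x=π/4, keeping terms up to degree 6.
√(√(2)/4 + 1/2) + (-2 - √(1/2 - √(2)/4)/2)·(x - π/4) - √(√(2)/4 + 1/2)·(x - π/4)^2/8 + (√(1/2 - √(2)/4)/48 + 4/3)·(x - π/4)^3 + √(√(2)/4 + 1/2)·(x - π/4)^4/384 + (-4/15 - √(1/2 - √(2)/4)/3840)·(x - π/4)^5 - √(√(2)/4 + 1/2)·(x - π/4)^6/46080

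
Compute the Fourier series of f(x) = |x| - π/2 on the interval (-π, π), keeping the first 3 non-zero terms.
-4·cos(x)/π - 4·cos(3·x)/(9·π) - 4·cos(5·x)/(25·π)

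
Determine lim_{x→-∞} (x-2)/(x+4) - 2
Evaluate the dominant behaviour as x → -∞; each term tends to a finite value or vanishes.
Limit = -1.

Final answer: -1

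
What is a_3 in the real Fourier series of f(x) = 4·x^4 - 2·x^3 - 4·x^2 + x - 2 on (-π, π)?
a_3 = (1/π) ∫_{-π}^{π} f(x)·cos(3x) dx.
Evaluate the integral (use parity and integration by parts as needed): a_3 = 112/27 - 32·π^2/9.

Final answer: 112/27 - 32·π^2/9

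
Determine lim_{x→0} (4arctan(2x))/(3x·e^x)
Both numerator and denominator → 0 as x → 0; this is a 0/0 indeterminate form.
Expand each to leading order near x = 0: numerator ~ 8·x, denominator ~ 3·x.
The limit of the ratio is 8/3.

Final answer: 8/3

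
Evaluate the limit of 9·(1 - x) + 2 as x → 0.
Direct substitution at x = 0 gives 11.

Final answer: 11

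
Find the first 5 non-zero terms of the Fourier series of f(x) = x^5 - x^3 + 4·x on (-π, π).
(-42·π^2 + 2·π^4 + 260)·sin(x) + (-π^4 - 13 + 6·π^2)·sin(2·x) + (-58·π^2/27 + 332/81 + 2·π^4/3)·sin(3·x) + (-π^4/2 - 155/64 + 9·π^2/8)·sin(4·x) + (-18·π^2/25 + 1108/625 + 2·π^4/5)·sin(5·x)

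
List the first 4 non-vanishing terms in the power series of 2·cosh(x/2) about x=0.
x^6/23040 + x^4/192 + x^2/4 + 2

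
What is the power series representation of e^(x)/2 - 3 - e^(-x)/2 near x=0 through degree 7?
x^7/5040 + x^5/120 + x^3/6 + x - 3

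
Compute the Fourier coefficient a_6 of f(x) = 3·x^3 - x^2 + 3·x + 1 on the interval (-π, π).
a_6 = (1/π) ∫_{-π}^{π} f(x)·cos(6x) dx.
Evaluate the integral (use parity and integration by parts as needed): a_6 = -1/9.

Final answer: -1/9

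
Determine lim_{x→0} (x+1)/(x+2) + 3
Direct substitution at x = 0 gives 7/2.

Final answer: 7/2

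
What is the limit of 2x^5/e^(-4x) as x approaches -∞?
This is an ∞/∞ indeterminate form as x → -∞.
Compare growth rates of the dominant terms (exponentials ≫ polynomials ≫ logarithms), or apply L'Hôpital's rule; the quotient → 0.
Limit = 0.

Final answer: 0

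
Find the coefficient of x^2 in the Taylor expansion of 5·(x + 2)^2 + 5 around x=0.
Expand to order 2: 5·(x + 2)^2 + 5 = 5·x^2 + 20·x + 25 + O(x^3).
The coefficient of x^2 is 5.

Final answer: 5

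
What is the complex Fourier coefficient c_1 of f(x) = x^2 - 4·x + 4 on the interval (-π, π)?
Compute the real Fourier coefficients first: a_1 = -4, b_1 = -8.
Then c_1 = (a_1 − i·b_1)/2 = -2 + 4·i.

Final answer: -2 + 4·i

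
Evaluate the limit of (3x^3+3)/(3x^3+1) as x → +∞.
This is an ∞/∞ indeterminate form as x → +∞.
Divide numerator and denominator by x^3 and let the lower-order terms vanish; the leading terms give 3/3 = 1.
Limit = 1.

Final answer: 1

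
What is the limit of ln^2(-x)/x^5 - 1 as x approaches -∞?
The quotient is an ∞/∞ indeterminate form as x → -∞.
Compare growth rates of the dominant terms (exponentials ≫ polynomials ≫ logarithms), or apply L'Hôpital's rule; the quotient → 0.
Adding the constant: 0 - 1 = -1. Limit = -1.

Final answer: -1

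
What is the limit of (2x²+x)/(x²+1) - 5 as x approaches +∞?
Evaluate the dominant behaviour as x → +∞; each term tends to a finite value or vanishes.
Limit = -3.

Final answer: -3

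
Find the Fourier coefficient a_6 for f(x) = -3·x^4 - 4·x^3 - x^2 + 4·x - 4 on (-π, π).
a_6 = (1/π) ∫_{-π}^{π} f(x)·cos(6x) dx.
Evaluate the integral (use parity and integration by parts as needed): a_6 = -2·π^2/3.

Final answer: -2·π^2/3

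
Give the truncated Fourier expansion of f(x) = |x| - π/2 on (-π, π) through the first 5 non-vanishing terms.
-4·cos(x)/π - 4·cos(3·x)/(9·π) - 4·cos(5·x)/(25·π) - 4·cos(7·x)/(49·π) - 4·cos(9·x)/(81·π)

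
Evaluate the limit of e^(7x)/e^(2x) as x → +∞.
This is an ∞/∞ indeterminate form as x → +∞.
Rewrite e^(7x)/e^(2x) = e^((7−2)x) = e^(5x); the exponent coefficient is 5 > 0 so e^(5x) → ∞.
Limit = ∞.

Final answer: ∞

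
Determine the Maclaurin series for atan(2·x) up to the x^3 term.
-8·x^3/3 + 2·x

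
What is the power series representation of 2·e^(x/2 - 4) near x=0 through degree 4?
x^4·e^(-4)/192 + x^3·e^(-4)/24 + x^2·e^(-4)/4 + x·e^(-4) + 2·e^(-4)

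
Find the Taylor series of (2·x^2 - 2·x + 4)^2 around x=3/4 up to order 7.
841/64 + 29·(x - 3/4)/4 + 31·(x - 3/4)^2/2 + 4·(x - 3/4)^3 + 4·(x - 3/4)^4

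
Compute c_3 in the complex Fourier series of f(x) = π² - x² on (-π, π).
Compute the real Fourier coefficients first: a_3 = 4/9, b_3 = 0.
Then c_3 = (a_3 − i·b_3)/2 = 2/9.

Final answer: 2/9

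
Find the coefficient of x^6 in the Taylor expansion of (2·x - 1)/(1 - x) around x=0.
Expand to order 6: (2·x - 1)/(1 - x) = x^6 + x^5 + x^4 + x^3 + x^2 + x - 1 + O(x^7).
The coefficient of x^6 is 1.

Final answer: 1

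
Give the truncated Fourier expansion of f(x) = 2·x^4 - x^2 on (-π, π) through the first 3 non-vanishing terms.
(100 - 16·π^2)·cos(x) + (-7 + 4·π^2)·cos(2·x) - π^2/3 + 2·π^4/5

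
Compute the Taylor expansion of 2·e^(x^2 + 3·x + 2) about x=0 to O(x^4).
15·x^3·e^(2) + 11·x^2·e^(2) + 6·x·e^(2) + 2·e^(2)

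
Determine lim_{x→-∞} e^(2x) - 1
Evaluate the dominant behaviour as x → -∞; each term tends to a finite value or vanishes.
Limit = -1.

Final answer: -1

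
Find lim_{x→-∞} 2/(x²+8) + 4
Evaluate the dominant behaviour as x → -∞; each term tends to a finite value or vanishes.
Limit = 4.

Final answer: 4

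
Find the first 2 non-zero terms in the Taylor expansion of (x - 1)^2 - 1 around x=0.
x^2 - 2·x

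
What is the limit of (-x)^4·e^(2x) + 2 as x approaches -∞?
The product is a 0·∞ indeterminate form at x → -∞.
Rewrite the product as (-x)^4 / e^(-2x) (an ∞/∞ form) and apply L'Hôpital, or use the standard hierarchy e^(2|x|) ≫ |(-x)^4| as x → -∞.
The indeterminate product → 0, so the limit = 2.

Final answer: 2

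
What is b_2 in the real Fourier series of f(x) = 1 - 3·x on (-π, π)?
b_2 = (1/π) ∫_{-π}^{π} f(x)·sin(2x) dx.
Evaluate the integral (use parity and integration by parts as needed): b_2 = 3.

Final answer: 3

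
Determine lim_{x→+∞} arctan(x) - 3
Evaluate the dominant behaviour as x → +∞; each term tends to a finite value or vanishes.
Limit = -3 + π/2.

Final answer: -3 + π/2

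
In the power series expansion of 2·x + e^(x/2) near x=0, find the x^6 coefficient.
Expand to order 6: 2·x + e^(x/2) = x^6/46080 + x^5/3840 + x^4/384 + x^3/48 + x^2/8 + 5·x/2 + 1 + O(x^7).
The coefficient of x^6 is 1/46080.

Final answer: 1/46080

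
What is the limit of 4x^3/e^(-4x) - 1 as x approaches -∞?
The quotient is an ∞/∞ indeterminate form as x → -∞.
Compare growth rates of the dominant terms (exponentials ≫ polynomials ≫ logarithms), or apply L'Hôpital's rule; the quotient → 0.
Adding the constant: 0 - 1 = -1. Limit = -1.

Final answer: -1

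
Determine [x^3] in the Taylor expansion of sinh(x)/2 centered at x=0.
Expand to order 3: sinh(x)/2 = x^3/12 + x/2 + O(x^4).
The coefficient of x^3 is 1/12.

Final answer: 1/12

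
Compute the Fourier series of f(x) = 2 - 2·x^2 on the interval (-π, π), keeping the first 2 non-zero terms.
8·cos(x) - 2·π^2/3 + 2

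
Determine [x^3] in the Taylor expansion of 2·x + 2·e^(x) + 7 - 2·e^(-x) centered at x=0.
Expand to order 3: 2·x + 2·e^(x) + 7 - 2·e^(-x) = 2·x^3/3 + 6·x + 7 + O(x^4).
The coefficient of x^3 is 2/3.

Final answer: 2/3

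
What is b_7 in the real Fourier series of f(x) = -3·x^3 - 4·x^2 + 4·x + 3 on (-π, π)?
b_7 = (1/π) ∫_{-π}^{π} f(x)·sin(7x) dx.
Evaluate the integral (use parity and integration by parts as needed): b_7 = 428/343 - 6·π^2/7.

Final answer: 428/343 - 6·π^2/7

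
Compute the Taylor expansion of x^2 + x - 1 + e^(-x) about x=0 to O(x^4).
-x^3/6 + 3·x^2/2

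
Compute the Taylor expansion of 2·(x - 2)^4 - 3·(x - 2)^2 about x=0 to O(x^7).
2·x^4 - 16·x^3 + 45·x^2 - 52·x + 20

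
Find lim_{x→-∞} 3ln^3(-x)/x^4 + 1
The quotient is an ∞/∞ indeterminate form as x → -∞.
Compare growth rates of the dominant terms (exponentials ≫ polynomials ≫ logarithms), or apply L'Hôpital's rule; the quotient → 0.
Adding the constant: 0 + 1 = 1. Limit = 1.

Final answer: 1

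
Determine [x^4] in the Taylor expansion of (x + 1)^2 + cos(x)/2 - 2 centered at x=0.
Expand to order 4: (x + 1)^2 + cos(x)/2 - 2 = x^4/48 + 3·x^2/4 + 2·x - 1/2 + O(x^5).
The coefficient of x^4 is 1/48.

Final answer: 1/48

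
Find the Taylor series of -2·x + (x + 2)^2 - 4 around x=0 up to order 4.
x^2 + 2·x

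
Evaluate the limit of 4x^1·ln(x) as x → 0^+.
This is a 0·∞ indeterminate form at x → 0⁺.
Rewrite the product as 4·ln(x) / x^(-1) and apply L'Hôpital, or use the standard hierarchy x^(-1) ≫ |ln x| as x → 0⁺.
The indeterminate product → 0, so the limit = 0.

Final answer: 0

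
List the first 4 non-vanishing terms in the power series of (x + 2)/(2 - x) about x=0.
x^3/4 + x^2/2 + x + 1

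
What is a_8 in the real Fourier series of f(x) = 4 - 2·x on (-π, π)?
a_8 = (1/π) ∫_{-π}^{π} f(x)·cos(8x) dx.
Evaluate the integral (use parity and integration by parts as needed): a_8 = 0.

Final answer: 0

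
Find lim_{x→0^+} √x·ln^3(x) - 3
The product is a 0·∞ indeterminate form at x → 0⁺.
Rewrite the product as ln^3(x) / x^(-1/2) and apply L'Hôpital, or use the standard hierarchy x^(-1/2) ≫ |ln x|^3 as x → 0⁺.
The indeterminate product → 0, so the limit = -3.

Final answer: -3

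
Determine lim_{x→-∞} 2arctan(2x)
Evaluate the dominant behaviour as x → -∞; each term tends to a finite value or vanishes.
Limit = -π.

Final answer: -π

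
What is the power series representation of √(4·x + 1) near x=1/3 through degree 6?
√(21)/3 + 2·√(21)·(x - 1/3)/7 - 6·√(21)·(x - 1/3)^2/49 + 36·√(21)·(x - 1/3)^3/343 - 270·√(21)·(x - 1/3)^4/2401 + 324·√(21)·(x - 1/3)^5/2401 - 2916·√(21)·(x - 1/3)^6/16807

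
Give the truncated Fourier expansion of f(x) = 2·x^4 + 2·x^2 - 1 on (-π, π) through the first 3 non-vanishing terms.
(88 - 16·π^2)·cos(x) + (-4 + 4·π^2)·cos(2·x) - 1 + 2·π^2/3 + 2·π^4/5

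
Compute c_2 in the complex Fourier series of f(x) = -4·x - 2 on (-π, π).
Compute the real Fourier coefficients first: a_2 = 0, b_2 = 4.
Then c_2 = (a_2 − i·b_2)/2 = -2·i.

Final answer: -2·i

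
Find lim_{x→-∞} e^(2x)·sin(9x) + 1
Evaluate the dominant behaviour as x → -∞; each term tends to a finite value or vanishes.
Limit = 1.

Final answer: 1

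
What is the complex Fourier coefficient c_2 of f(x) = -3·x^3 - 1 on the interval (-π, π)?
Compute the real Fourier coefficients first: a_2 = 0, b_2 = -9/2 + 3·π^2.
Then c_2 = (a_2 − i·b_2)/2 = -3·i·π^2/2 + 9·i/4.

Final answer: -3·i·π^2/2 + 9·i/4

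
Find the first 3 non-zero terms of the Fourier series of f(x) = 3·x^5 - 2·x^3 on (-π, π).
(-124·π^2 + 6·π^4 + 744)·sin(x) + (-3·π^4 - 51/2 + 17·π^2)·sin(2·x) + (-52·π^2/9 + 104/27 + 2·π^4)·sin(3·x)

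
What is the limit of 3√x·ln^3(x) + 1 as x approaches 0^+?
The product is a 0·∞ indeterminate form at x → 0⁺.
Rewrite the product as 3·ln^3(x) / x^(-1/2) and apply L'Hôpital, or use the standard hierarchy x^(-1/2) ≫ |ln x|^3 as x → 0⁺.
The indeterminate product → 0, so the limit = 1.

Final answer: 1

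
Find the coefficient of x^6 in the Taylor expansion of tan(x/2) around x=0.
Expand to order 6: tan(x/2) = x^5/240 + x^3/24 + x/2 + O(x^7).
The coefficient of x^6 is 0.

Final answer: 0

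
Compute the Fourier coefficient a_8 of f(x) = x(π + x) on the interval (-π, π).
a_8 = (1/π) ∫_{-π}^{π} f(x)·cos(8x) dx.
Evaluate the integral (use parity and integration by parts as needed): a_8 = 1/16.

Final answer: 1/16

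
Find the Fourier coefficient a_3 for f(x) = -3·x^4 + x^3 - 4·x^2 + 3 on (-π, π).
a_3 = (1/π) ∫_{-π}^{π} f(x)·cos(3x) dx.
Evaluate the integral (use parity and integration by parts as needed): a_3 = 8·π^2/3.

Final answer: 8·π^2/3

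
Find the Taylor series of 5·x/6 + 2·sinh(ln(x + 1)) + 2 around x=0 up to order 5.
x^5 - x^4 + x^3 - x^2 + 17·x/6 + 2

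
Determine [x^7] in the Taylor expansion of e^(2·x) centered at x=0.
Expand to order 7: e^(2·x) = 8·x^7/315 + 4·x^6/45 + 4·x^5/15 + 2·x^4/3 + 4·x^3/3 + 2·x^2 + 2·x + 1 + O(x^8).
The coefficient of x^7 is 8/315.

Final answer: 8/315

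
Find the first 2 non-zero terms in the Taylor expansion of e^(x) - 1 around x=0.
x^2/2 + x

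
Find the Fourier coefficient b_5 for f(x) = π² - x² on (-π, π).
b_5 = (1/π) ∫_{-π}^{π} f(x)·sin(5x) dx.
Evaluate the integral (use parity and integration by parts as needed): b_5 = 0.

Final answer: 0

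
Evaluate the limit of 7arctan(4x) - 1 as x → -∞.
Evaluate the dominant behaviour as x → -∞; each term tends to a finite value or vanishes.
Limit = -7·π/2 - 1.

Final answer: -7·π/2 - 1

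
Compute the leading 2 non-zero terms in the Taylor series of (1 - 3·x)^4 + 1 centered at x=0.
2 - 12·x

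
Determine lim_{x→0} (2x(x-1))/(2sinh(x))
Both numerator and denominator → 0 as x → 0; this is a 0/0 indeterminate form.
Expand each to leading order near x = 0: numerator ~ -2·x, denominator ~ 2·x.
The limit of the ratio is -1.

Final answer: -1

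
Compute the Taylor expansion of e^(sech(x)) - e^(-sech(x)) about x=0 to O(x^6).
x^4·(e^(-1)/12 + e/3) + x^2·(-e/2 - e^(-1)/2) - e^(-1) + e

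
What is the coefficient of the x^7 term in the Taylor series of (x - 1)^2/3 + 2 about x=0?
Expand to order 7: (x - 1)^2/3 + 2 = x^2/3 - 2·x/3 + 7/3 + O(x^8).
The coefficient of x^7 is 0.

Final answer: 0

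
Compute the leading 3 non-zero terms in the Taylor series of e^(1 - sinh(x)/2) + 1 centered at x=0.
e·x^2/8 - e·x/2 + 1 + e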